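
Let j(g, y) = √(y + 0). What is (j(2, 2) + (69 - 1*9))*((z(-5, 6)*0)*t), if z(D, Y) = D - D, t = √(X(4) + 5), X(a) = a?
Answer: 0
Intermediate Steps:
j(g, y) = √y
t = 3 (t = √(4 + 5) = √9 = 3)
z(D, Y) = 0
(j(2, 2) + (69 - 1*9))*((z(-5, 6)*0)*t) = (√2 + (69 - 1*9))*((0*0)*3) = (√2 + (69 - 9))*(0*3) = (√2 + 60)*0 = (60 + √2)*0 = 0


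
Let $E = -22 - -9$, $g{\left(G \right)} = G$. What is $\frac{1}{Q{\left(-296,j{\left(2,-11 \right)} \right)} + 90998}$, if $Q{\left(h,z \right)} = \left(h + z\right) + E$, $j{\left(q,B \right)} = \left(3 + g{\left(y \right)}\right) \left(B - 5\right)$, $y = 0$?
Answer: $\frac{1}{90641} \approx 1.1033 \cdot 10^{-5}$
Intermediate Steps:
$E = -13$ ($E = -22 + 9 = -13$)
$j{\left(q,B \right)} = -15 + 3 B$ ($j{\left(q,B \right)} = \left(3 + 0\right) \left(B - 5\right) = 3 \left(-5 + B\right) = -15 + 3 B$)
$Q{\left(h,z \right)} = -13 + h + z$ ($Q{\left(h,z \right)} = \left(h + z\right) - 13 = -13 + h + z$)
$\frac{1}{Q{\left(-296,j{\left(2,-11 \right)} \right)} + 90998} = \frac{1}{\left(-13 - 296 + \left(-15 + 3 \left(-11\right)\right)\right) + 90998} = \frac{1}{\left(-13 - 296 - 48\right) + 90998} = \frac{1}{-357 + 90998} = \frac{1}{90641}$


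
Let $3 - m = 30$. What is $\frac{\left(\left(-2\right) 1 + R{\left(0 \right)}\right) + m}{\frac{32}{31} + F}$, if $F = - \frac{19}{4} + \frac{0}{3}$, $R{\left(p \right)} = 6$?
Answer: $\frac{2852}{461} \approx 6.1866$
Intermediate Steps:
$m = -27$ ($m = 3 - 30 = -27$)
$F = - \frac{19}{4}$ ($F = \left(-19\right) \frac{1}{4} + 0 \cdot \frac{1}{3} = - \frac{19}{4} + 0 = - \frac{19}{4} \approx -4.75$)
$\frac{\left(\left(-2\right) 1 + R{\left(0 \right)}\right) + m}{\frac{32}{31} + F} = \frac{\left(\left(-2\right) 1 + 6\right) - 27}{\frac{32}{31} - \frac{19}{4}} = \frac{\left(-2 + 6\right) - 27}{32 \cdot \frac{1}{31} - \frac{19}{4}} = \frac{4 - 27}{\frac{32}{31} - \frac{19}{4}} = \frac{1}{- \frac{461}{124}} \left(-23\right) = \left(- \frac{124}{461}\right) \left(-23\right) = \frac{2852}{461}$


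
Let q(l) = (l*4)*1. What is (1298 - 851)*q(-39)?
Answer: -69732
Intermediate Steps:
q(l) = 4*l (q(l) = (4*l)*1 = 4*l)
(1298 - 851)*q(-39) = (1298 - 851)*(4*(-39)) = 447*(-156) = -69732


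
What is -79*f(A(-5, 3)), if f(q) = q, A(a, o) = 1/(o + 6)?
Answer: -79/9 ≈ -8.7778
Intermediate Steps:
A(a, o) = 1/(6 + o)
-79*f(A(-5, 3)) = -79/(6 + 3) = -79/9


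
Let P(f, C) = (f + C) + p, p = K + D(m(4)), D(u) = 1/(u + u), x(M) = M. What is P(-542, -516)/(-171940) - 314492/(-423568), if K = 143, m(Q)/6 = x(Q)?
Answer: 163383931127/218484845760 ≈ 0.74780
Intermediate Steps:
m(Q) = 6*Q
D(u) = 1/(2*u)
p = 6865/48 (p = 143 + 1/(2*((6*4))) = 143 + (1/2)/24 = 143 + (1/2)*(1/24) = 143 + 1/48 = 6865/48 ≈ 143.02)
P(f, C) = 6865/48 + C + f (P(f, C) = (f + C) + 6865/48 = (C + f) + 6865/48 = 6865/48 + C + f)
P(-542, -516)/(-171940) - 314492/(-423568) = (6865/48 - 516 - 542)/(-171940) - 314492/(-423568) = -43919/48*(-1/171940) - 314492*(-1/423568) = 43919/8253120 + 78623/105892 = 163383931127/218484845760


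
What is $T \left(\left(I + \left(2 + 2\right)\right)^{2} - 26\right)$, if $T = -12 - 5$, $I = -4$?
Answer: $442$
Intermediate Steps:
$T = -17$ ($T = -12 - 5 = -17$)
$T \left(\left(I + \left(2 + 2\right)\right)^{2} - 26\right) = - 17 \left(\left(-4 + \left(2 + 2\right)\right)^{2} - 26\right) = - 17 \left(\left(-4 + 4\right)^{2} - 26\right) = - 17 \left(0^{2} - 26\right) = - 17 \left(0 - 26\right) = \left(-17\right) \left(-26\right) = 442$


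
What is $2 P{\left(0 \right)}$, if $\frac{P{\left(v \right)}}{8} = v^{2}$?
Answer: $0$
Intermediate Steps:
$P{\left(v \right)} = 8 v^{2}$
$2 P{\left(0 \right)} = 2 \cdot 8 \cdot 0^{2} = 2 \cdot 8 \cdot 0 = 2 \cdot 0 = 0$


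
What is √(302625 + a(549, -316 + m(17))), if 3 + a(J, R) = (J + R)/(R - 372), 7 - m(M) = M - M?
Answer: √15593790878/227 ≈ 550.11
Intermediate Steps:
m(M) = 7 (m(M) = 7 - (M - M) = 7 - 1*0 = 7 + 0 = 7)
a(J, R) = -3 + (J + R)/(-372 + R) (a(J, R) = -3 + (J + R)/(R - 372) = -3 + (J + R)/(-372 + R))
√(302625 + a(549, -316 + m(17))) = √(302625 + (1116 + 549 - 2*(-316 + 7))/(-372 + (-316 + 7))) = √(302625 + (1116 + 549 - 2*(-309))/(-372 - 309)) = √(302625 + (1116 + 549 + 618)/(-681)) = √(302625 - 1/681*2283) = √(302625 - 761/227) = √(68695114/227) = √15593790878/227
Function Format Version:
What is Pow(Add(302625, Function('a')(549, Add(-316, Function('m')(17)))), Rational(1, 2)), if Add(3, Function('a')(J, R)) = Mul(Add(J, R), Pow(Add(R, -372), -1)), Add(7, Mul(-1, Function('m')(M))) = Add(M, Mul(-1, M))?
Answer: Mul(Rational(1, 227), Pow(15593790878, Rational(1, 2))) ≈ 550.11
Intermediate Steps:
Function('m')(M) = 7 (Function('m')(M) = Add(7, Mul(-1, Add(M, Mul(-1, M)))) = Add(7, Mul(-1, 0)) = Add(7, 0) = 7)
Function('a')(J, R) = Add(-3, Mul(Pow(Add(-372, R), -1), Add(J, R))) (Function('a')(J, R) = Add(-3, Mul(Add(J, R), Pow(Add(R, -372), -1))) = Add(-3, Mul(Add(J, R), Pow(Add(-372, R), -1))) = Add(-3, Mul(Pow(Add(-372, R), -1), Add(J, R))))
Pow(Add(302625, Function('a')(549, Add(-316, Function('m')(17)))), Rational(1, 2)) = Pow(Add(302625, Mul(Pow(Add(-372, Add(-316, 7)), -1), Add(1116, 549, Mul(-2, Add(-316, 7))))), Rational(1, 2)) = Pow(Add(302625, Mul(Pow(Add(-372, -309), -1), Add(1116, 549, Mul(-2, -309)))), Rational(1, 2)) = Pow(Add(302625, Mul(Pow(-681, -1), Add(1116, 549, 618))), Rational(1, 2)) = Pow(Add(302625, Mul(Rational(-1, 681), 2283)), Rational(1, 2)) = Pow(Add(302625, Rational(-761, 227)), Rational(1, 2)) = Pow(Rational(68695114, 227), Rational(1, 2)) = Mul(Rational(1, 227), Pow(15593790878, Rational(1, 2)))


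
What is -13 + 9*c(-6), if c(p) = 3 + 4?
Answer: 50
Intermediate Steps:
c(p) = 7
-13 + 9*c(-6) = -13 + 9*7 = -13 + 63 = 50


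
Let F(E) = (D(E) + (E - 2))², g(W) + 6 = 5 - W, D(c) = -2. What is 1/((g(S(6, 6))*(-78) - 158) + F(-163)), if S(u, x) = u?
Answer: 1/28277 ≈ 3.5364e-5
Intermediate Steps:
g(W) = -1 - W (g(W) = -6 + (5 - W) = -1 - W)
F(E) = (-4 + E)² (F(E) = (-2 + (E - 2))² = (-2 + (-2 + E))² = (-4 + E)²)
1/((g(S(6, 6))*(-78) - 158) + F(-163)) = 1/(((-1 - 1*6)*(-78) - 158) + (-4 - 163)²) = 1/(((-1 - 6)*(-78) - 158) + (-167)²) = 1/((-7*(-78) - 158) + 27889) = 1/((546 - 158) + 27889) = 1/(388 + 27889) = 1/28277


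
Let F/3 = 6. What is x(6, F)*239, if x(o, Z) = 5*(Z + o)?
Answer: 28680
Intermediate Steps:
F = 18 (F = 3*6 = 18)
x(o, Z) = 5*Z + 5*o
x(6, F)*239 = (5*18 + 5*6)*239 = (90 + 30)*239 = 120*239 = 28680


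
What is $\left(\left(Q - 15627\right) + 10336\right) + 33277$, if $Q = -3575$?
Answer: $24411$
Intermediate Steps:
$\left(\left(Q - 15627\right) + 10336\right) + 33277 = \left(\left(-3575 - 15627\right) + 10336\right) + 33277 = \left(-19202 + 10336\right) + 33277 = -8866 + 33277 = 24411$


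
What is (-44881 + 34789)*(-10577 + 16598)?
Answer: -60763932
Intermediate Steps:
(-44881 + 34789)*(-10577 + 16598) = -10092*6021 = -60763932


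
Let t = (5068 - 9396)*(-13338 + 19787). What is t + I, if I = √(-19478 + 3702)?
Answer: -27911272 + 4*I*√986 ≈ -2.7911e+7 + 125.6*I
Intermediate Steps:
t = -27911272 (t = -4328*6449 = -27911272)
I = 4*I*√986 (I = √(-15776) = 4*I*√986 ≈ 125.6*I)
t + I = -27911272 + 4*I*√986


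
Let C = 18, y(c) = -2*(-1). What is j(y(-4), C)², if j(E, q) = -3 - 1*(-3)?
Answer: 0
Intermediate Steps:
y(c) = 2
j(E, q) = 0 (j(E, q) = -3 + 3 = 0)
j(y(-4), C)² = 0² = 0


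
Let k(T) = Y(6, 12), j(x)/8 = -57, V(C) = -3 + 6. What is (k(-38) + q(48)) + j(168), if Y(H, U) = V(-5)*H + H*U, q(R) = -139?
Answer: -505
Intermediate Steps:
V(C) = 3
j(x) = -456 (j(x) = 8*(-57) = -456)
Y(H, U) = 3*H + H*U
k(T) = 90 (k(T) = 6*(3 + 12) = 6*15 = 90)
(k(-38) + q(48)) + j(168) = (90 - 139) - 456 = -49 - 456 = -505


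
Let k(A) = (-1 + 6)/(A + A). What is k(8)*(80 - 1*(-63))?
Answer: 715/16 ≈ 44.688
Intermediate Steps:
k(A) = 5/(2*A) (k(A) = 5/((2*A)) = 5*(1/(2*A)) = 5/(2*A))
k(8)*(80 - 1*(-63)) = ((5/2)/8)*(80 - 1*(-63)) = ((5/2)*(⅛))*(80 + 63) = (5/16)*143 = 715/16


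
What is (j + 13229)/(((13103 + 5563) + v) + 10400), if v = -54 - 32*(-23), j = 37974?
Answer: 51203/29748 ≈ 1.7212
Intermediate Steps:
v = 682 (v = -54 + 736 = 682)
(j + 13229)/(((13103 + 5563) + v) + 10400) = (37974 + 13229)/(((13103 + 5563) + 682) + 10400) = 51203/((18666 + 682) + 10400) = 51203/(19348 + 10400) = 51203/29748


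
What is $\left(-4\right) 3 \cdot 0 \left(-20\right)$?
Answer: $0$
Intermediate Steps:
$\left(-4\right) 3 \cdot 0 \left(-20\right) = \left(-12\right) 0 \left(-20\right) = 0 \left(-20\right) = 0$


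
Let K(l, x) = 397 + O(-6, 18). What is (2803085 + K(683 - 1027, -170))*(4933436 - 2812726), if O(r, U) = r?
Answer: 5945359587960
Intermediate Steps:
K(l, x) = 391 (K(l, x) = 397 - 6 = 391)
(2803085 + K(683 - 1027, -170))*(4933436 - 2812726) = (2803085 + 391)*(4933436 - 2812726) = 2803476*2120710 = 5945359587960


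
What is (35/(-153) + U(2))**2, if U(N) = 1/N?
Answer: 6889/93636 ≈ 0.073572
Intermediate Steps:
(35/(-153) + U(2))**2 = (35/(-153) + 1/2)**2 = (35*(-1/153) + 1/2)**2 = (-35/153 + 1/2)**2 = (83/306)**2 = 6889/93636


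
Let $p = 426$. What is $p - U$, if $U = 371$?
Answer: $55$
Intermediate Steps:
$p - U = 426 - 371 = 55$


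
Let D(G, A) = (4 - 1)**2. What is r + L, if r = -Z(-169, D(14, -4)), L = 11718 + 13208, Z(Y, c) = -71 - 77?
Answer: 25074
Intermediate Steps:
D(G, A) = 9 (D(G, A) = 3**2 = 9)
Z(Y, c) = -148
L = 24926
r = 148 (r = -1*(-148) = 148)
r + L = 148 + 24926 = 25074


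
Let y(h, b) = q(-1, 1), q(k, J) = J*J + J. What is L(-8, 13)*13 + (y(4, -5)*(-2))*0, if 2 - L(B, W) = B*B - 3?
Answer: -767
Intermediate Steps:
q(k, J) = J + J² (q(k, J) = J² + J = J + J²)
y(h, b) = 2 (y(h, b) = 1*(1 + 1) = 1*2 = 2)
L(B, W) = 5 - B² (L(B, W) = 2 - (B*B - 3) = 2 - (B² - 3) = 2 - (-3 + B²) = 2 + (3 - B²) = 5 - B²)
L(-8, 13)*13 + (y(4, -5)*(-2))*0 = (5 - 1*(-8)²)*13 + (2*(-2))*0 = (5 - 1*64)*13 - 4*0 = (5 - 64)*13 + 0 = -59*13 + 0 = -767 + 0 = -767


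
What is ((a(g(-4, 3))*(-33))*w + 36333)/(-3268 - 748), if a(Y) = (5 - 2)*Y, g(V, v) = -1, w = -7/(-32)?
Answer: -1163349/128512 ≈ -9.0525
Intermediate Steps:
w = 7/32 (w = -7*(-1/32) = 7/32 ≈ 0.21875)
a(Y) = 3*Y
((a(g(-4, 3))*(-33))*w + 36333)/(-3268 - 748) = (((3*(-1))*(-33))*(7/32) + 36333)/(-3268 - 748) = (-3*(-33)*(7/32) + 36333)/(-4016) = (99*(7/32) + 36333)*(-1/4016) = (693/32 + 36333)*(-1/4016) = (1163349/32)*(-1/4016) = -1163349/128512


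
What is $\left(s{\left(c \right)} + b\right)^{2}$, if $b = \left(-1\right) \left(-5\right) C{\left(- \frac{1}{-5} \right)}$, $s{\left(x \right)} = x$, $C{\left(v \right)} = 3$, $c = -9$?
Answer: $36$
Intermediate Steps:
$b = 15$ ($b = \left(-1\right) \left(-5\right) 3 = 5 \cdot 3 = 15$)
$\left(s{\left(c \right)} + b\right)^{2} = \left(-9 + 15\right)^{2} = 6^{2} = 36$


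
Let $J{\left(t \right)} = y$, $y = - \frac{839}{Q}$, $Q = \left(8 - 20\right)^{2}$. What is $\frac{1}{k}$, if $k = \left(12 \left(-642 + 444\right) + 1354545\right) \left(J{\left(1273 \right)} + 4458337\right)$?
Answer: $\frac{16}{96454675275049} \approx 1.6588 \cdot 10^{-13}$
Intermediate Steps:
$Q = 144$ ($Q = \left(-12\right)^{2} = 144$)
$y = - \frac{839}{144} \approx -5.8264$
$J{\left(t \right)} = - \frac{839}{144}$
$k = \frac{96454675275049}{16}$ ($k = \left(12 \left(-642 + 444\right) + 1354545\right) \left(- \frac{839}{144} + 4458337\right) = \left(12 \left(-198\right) + 1354545\right) \frac{641999689}{144} = \left(-2376 + 1354545\right) \frac{641999689}{144} = 1352169 \cdot \frac{641999689}{144} = \frac{96454675275049}{16} \approx 6.0284 \cdot 10^{12}$)
$\frac{1}{k} = \frac{1}{\frac{96454675275049}{16}} = \frac{16}{96454675275049}$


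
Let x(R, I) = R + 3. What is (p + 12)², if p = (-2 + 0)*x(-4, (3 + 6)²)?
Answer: 196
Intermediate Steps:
x(R, I) = 3 + R
p = 2 (p = (-2 + 0)*(3 - 4) = -2*(-1) = 2)
(p + 12)² = (2 + 12)² = 14² = 196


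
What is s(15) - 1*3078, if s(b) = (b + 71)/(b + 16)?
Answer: -95332/31 ≈ -3075.2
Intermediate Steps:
s(b) = (71 + b)/(16 + b)
s(15) - 1*3078 = (71 + 15)/(16 + 15) - 1*3078 = 86/31 - 3078 = -95332/31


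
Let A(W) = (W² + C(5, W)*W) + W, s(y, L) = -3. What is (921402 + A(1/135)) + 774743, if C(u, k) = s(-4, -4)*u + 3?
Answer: 30912241141/18225 ≈ 1.6961e+6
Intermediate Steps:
C(u, k) = 3 - 3*u (C(u, k) = -3*u + 3 = 3 - 3*u)
A(W) = W² - 11*W (A(W) = (W² + (3 - 3*5)*W) + W = (W² + (3 - 15)*W) + W = (W² - 12*W) + W = W² - 11*W)
(921402 + A(1/135)) + 774743 = (921402 + (-11 + 1/135)/135) + 774743 = (921402 + (1/135)*(-1484/135)) + 774743 = (921402 - 1484/18225) + 774743 = 16792549966/18225 + 774743 = 30912241141/18225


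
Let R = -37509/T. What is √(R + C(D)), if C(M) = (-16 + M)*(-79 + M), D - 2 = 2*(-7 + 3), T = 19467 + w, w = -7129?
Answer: √284200290238/12338 ≈ 43.208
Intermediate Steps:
T = 12338 (T = 19467 - 7129 = 12338)
D = -6 (D = 2 + 2*(-7 + 3) = 2 + 2*(-4) = 2 - 8 = -6)
R = -37509/12338 ≈ -3.0401
C(M) = (-79 + M)*(-16 + M)
√(R + C(D)) = √(-37509/12338 + (1264 + (-6)² - 95*(-6))) = √(-37509/12338 + (1264 + 36 + 570)) = √(-37509/12338 + 1870) = √(23034551/12338) = √284200290238/12338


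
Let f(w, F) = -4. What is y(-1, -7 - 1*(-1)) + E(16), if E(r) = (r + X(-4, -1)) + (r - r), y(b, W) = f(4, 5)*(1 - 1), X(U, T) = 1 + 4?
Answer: 21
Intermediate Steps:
X(U, T) = 5
y(b, W) = 0 (y(b, W) = -4*(1 - 1) = -4*0 = 0)
E(r) = 5 + r (E(r) = (r + 5) + (r - r) = (5 + r) + 0 = 5 + r)
y(-1, -7 - 1*(-1)) + E(16) = 0 + (5 + 16) = 0 + 21 = 21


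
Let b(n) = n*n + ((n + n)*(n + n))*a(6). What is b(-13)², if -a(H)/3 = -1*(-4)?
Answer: 63091249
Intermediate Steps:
a(H) = -12 (a(H) = -(-3)*(-4) = -3*4 = -12)
b(n) = -47*n² (b(n) = n*n + ((n + n)*(n + n))*(-12) = n² + ((2*n)*(2*n))*(-12) = n² + (4*n²)*(-12) = n² - 48*n² = -47*n²)
b(-13)² = (-47*(-13)²)² = (-47*169)² = (-7943)² = 63091249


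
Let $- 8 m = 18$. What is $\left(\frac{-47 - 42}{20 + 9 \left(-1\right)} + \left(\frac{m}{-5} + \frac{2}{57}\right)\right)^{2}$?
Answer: $\frac{9096772129}{157251600} \approx 57.849$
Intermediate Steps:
$m = - \frac{9}{4}$ ($m = \left(- \frac{1}{8}\right) 18 = - \frac{9}{4} \approx -2.25$)
$\left(\frac{-47 - 42}{20 + 9 \left(-1\right)} + \left(\frac{m}{-5} + \frac{2}{57}\right)\right)^{2} = \left(\frac{-47 - 42}{20 + 9 \left(-1\right)} + \left(- \frac{9}{4 \left(-5\right)} + \frac{2}{57}\right)\right)^{2} = \left(- \frac{89}{20 - 9} + \left(\left(- \frac{9}{4}\right) \left(- \frac{1}{5}\right) + 2 \cdot \frac{1}{57}\right)\right)^{2} = \left(- \frac{89}{11} + \left(\frac{9}{20} + \frac{2}{57}\right)\right)^{2} = \left(\left(-89\right) \frac{1}{11} + \frac{553}{1140}\right)^{2} = \left(- \frac{89}{11} + \frac{553}{1140}\right)^{2} = \left(- \frac{95377}{12540}\right)^{2} = \frac{9096772129}{157251600}$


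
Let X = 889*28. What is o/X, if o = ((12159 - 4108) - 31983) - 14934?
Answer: -19433/12446 ≈ -1.5614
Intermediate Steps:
o = -38866 (o = (8051 - 31983) - 14934 = -23932 - 14934 = -38866)
X = 24892
o/X = -38866/24892 = -38866*1/24892 = -19433/12446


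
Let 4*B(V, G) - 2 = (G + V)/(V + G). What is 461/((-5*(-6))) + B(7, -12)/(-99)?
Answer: 3379/220 ≈ 15.359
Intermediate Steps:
B(V, G) = ¾ (B(V, G) = ½ + ((G + V)/(V + G))/4 = ½ + ((G + V)/(G + V))/4 = ½ + (¼)*1 = ½ + ¼ = ¾)
461/((-5*(-6))) + B(7, -12)/(-99) = 461/((-5*(-6))) + (¾)/(-99) = 461/30 + (¾)*(-1/99) = 461*(1/30) - 1/132 = 461/30 - 1/132 = 3379/220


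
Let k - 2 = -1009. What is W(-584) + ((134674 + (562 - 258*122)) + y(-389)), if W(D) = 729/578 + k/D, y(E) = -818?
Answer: 17374642883/168776 ≈ 1.0295e+5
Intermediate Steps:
k = -1007 (k = 2 - 1009 = -1007)
W(D) = 729/578 - 1007/D
W(-584) + ((134674 + (562 - 258*122)) + y(-389)) = (729/578 - 1007/(-584)) + ((134674 + (562 - 258*122)) - 818) = (729/578 - 1007*(-1/584)) + ((134674 + (562 - 31476)) - 818) = (729/578 + 1007/584) + ((134674 - 30914) - 818) = 503891/168776 + (103760 - 818) = 503891/168776 + 102942 = 17374642883/168776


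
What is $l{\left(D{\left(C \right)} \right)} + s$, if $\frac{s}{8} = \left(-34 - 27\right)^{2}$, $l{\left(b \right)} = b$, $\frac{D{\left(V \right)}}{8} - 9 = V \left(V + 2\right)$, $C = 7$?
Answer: $30344$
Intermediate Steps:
$D{\left(V \right)} = 72 + 8 V \left(2 + V\right)$ ($D{\left(V \right)} = 72 + 8 V \left(V + 2\right) = 72 + 8 V \left(2 + V\right)$)
$s = 29768$ ($s = 8 \left(-34 - 27\right)^{2} = 8 \left(-61\right)^{2} = 8 \cdot 3721 = 29768$)
$l{\left(D{\left(C \right)} \right)} + s = \left(72 + 8 \cdot 7^{2} + 16 \cdot 7\right) + 29768 = \left(72 + 8 \cdot 49 + 112\right) + 29768 = \left(72 + 392 + 112\right) + 29768 = 576 + 29768 = 30344$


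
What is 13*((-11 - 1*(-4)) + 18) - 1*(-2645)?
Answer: 2788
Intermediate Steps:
13*((-11 - 1*(-4)) + 18) - 1*(-2645) = 13*((-11 + 4) + 18) + 2645 = 13*(-7 + 18) + 2645 = 13*11 + 2645 = 143 + 2645 = 2788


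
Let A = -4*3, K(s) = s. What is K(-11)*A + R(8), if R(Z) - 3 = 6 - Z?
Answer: 133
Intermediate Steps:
A = -12
R(Z) = 9 - Z (R(Z) = 3 + (6 - Z) = 9 - Z)
K(-11)*A + R(8) = -11*(-12) + (9 - 1*8) = 132 + (9 - 8) = 132 + 1 = 133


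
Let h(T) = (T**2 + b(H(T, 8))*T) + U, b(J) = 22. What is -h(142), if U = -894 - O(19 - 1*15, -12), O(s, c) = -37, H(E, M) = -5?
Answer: -22431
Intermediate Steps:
U = -857 (U = -894 - 1*(-37) = -894 + 37 = -857)
h(T) = -857 + T**2 + 22*T (h(T) = (T**2 + 22*T) - 857 = -857 + T**2 + 22*T)
-h(142) = -(-857 + 142**2 + 22*142) = -(-857 + 20164 + 3124) = -1*22431 = -22431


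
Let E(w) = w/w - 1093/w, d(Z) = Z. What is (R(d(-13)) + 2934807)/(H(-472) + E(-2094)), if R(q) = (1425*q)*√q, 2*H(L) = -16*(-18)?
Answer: 6145485858/304723 - 38791350*I*√13/304723 ≈ 20167.0 - 458.99*I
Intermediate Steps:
H(L) = 144 (H(L) = (-16*(-18))/2 = (½)*288 = 144)
E(w) = 1 - 1093/w
R(q) = 1425*q^(3/2)
(R(d(-13)) + 2934807)/(H(-472) + E(-2094)) = (1425*(-13)^(3/2) + 2934807)/(144 + (-1093 - 2094)/(-2094)) = (1425*(-13*I*√13) + 2934807)/(144 - 1/2094*(-3187)) = (-18525*I*√13 + 2934807)/(144 + 3187/2094) = (2934807 - 18525*I*√13)/(304723/2094) = (2934807 - 18525*I*√13)*(2094/304723) = 6145485858/304723 - 38791350*I*√13/304723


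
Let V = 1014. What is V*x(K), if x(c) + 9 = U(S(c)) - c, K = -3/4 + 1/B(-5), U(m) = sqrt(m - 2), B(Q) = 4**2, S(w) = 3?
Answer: -59319/8 ≈ -7414.9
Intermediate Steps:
B(Q) = 16
U(m) = sqrt(-2 + m)
K = -11/16 (K = -3/4 + 1/16 = -11/16 ≈ -0.68750)
x(c) = -8 - c (x(c) = -9 + (sqrt(-2 + 3) - c) = -9 + (sqrt(1) - c) = -9 + (1 - c) = -8 - c)
V*x(K) = 1014*(-8 - 1*(-11/16)) = 1014*(-8 + 11/16) = 1014*(-117/16) = -59319/8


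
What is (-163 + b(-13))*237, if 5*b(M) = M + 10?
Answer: -193866/5 ≈ -38773.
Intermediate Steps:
b(M) = 2 + M/5 (b(M) = (M + 10)/5 = (10 + M)/5 = 2 + M/5)
(-163 + b(-13))*237 = (-163 + (2 + (⅕)*(-13)))*237 = (-163 + (2 - 13/5))*237 = (-163 - ⅗)*237 = -818/5*237 = -193866/5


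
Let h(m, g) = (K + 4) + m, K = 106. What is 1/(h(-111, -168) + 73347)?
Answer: 1/73346 ≈ 1.3634e-5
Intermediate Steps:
h(m, g) = 110 + m (h(m, g) = (106 + 4) + m = 110 + m)
1/(h(-111, -168) + 73347) = 1/((110 - 111) + 73347) = 1/(-1 + 73347) = 1/73346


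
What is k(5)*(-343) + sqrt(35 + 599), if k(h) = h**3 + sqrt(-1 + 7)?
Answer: -42875 + sqrt(634) - 343*sqrt(6) ≈ -43690.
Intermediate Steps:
k(h) = sqrt(6) + h**3 (k(h) = h**3 + sqrt(6) = sqrt(6) + h**3)
k(5)*(-343) + sqrt(35 + 599) = (sqrt(6) + 5**3)*(-343) + sqrt(35 + 599) = (sqrt(6) + 125)*(-343) + sqrt(634) = (125 + sqrt(6))*(-343) + sqrt(634) = (-42875 - 343*sqrt(6)) + sqrt(634) = -42875 + sqrt(634) - 343*sqrt(6)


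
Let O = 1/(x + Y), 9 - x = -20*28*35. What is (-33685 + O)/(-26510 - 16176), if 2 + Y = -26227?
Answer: 222994701/282581320 ≈ 0.78913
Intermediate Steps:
x = 19609 (x = 9 - (-20*28)*35 = 9 - (-560)*35 = 9 - 1*(-19600) = 9 + 19600 = 19609)
Y = -26229 (Y = -2 - 26227 = -26229)
O = -1/6620 (O = 1/(19609 - 26229) = 1/(-6620) = -1/6620 ≈ -0.00015106)
(-33685 + O)/(-26510 - 16176) = (-33685 - 1/6620)/(-26510 - 16176) = -222994701/6620/(-42686) = -222994701/6620*(-1/42686) = 222994701/282581320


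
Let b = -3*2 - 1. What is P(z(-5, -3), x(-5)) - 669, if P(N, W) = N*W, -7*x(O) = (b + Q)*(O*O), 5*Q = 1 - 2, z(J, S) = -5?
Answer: -5583/7 ≈ -797.57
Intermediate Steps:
b = -7 (b = -6 - 1 = -7)
Q = -⅕ (Q = (1 - 2)/5 = (⅕)*(-1) = -⅕ ≈ -0.20000)
x(O) = 36*O²/35 (x(O) = -(-7 - ⅕)*O*O/7 = -(-36)*O²/35 = 36*O²/35)
P(z(-5, -3), x(-5)) - 669 = -36*(-5)²/7 - 669 = -36*25/7 - 669 = -5*180/7 - 669 = -900/7 - 669 = -5583/7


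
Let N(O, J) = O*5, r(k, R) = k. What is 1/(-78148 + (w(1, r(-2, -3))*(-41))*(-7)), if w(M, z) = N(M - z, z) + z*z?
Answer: -1/72695 ≈ -1.3756e-5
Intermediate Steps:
N(O, J) = 5*O
w(M, z) = z**2 - 5*z + 5*M (w(M, z) = 5*(M - z) + z*z = (-5*z + 5*M) + z**2 = z**2 - 5*z + 5*M)
1/(-78148 + (w(1, r(-2, -3))*(-41))*(-7)) = 1/(-78148 + (((-2)**2 - 5*(-2) + 5*1)*(-41))*(-7)) = 1/(-78148 + ((4 + 10 + 5)*(-41))*(-7)) = 1/(-78148 + (19*(-41))*(-7)) = 1/(-78148 - 779*(-7)) = 1/(-78148 + 5453) = 1/(-72695) = -1/72695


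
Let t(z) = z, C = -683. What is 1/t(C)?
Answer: -1/683 ≈ -0.0014641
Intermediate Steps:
1/t(C) = 1/(-683) = -1/683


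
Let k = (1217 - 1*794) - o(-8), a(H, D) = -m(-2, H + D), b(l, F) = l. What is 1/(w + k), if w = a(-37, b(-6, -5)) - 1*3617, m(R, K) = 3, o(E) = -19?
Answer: -1/3178 ≈ -0.00031466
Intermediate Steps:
a(H, D) = -3 (a(H, D) = -1*3 = -3)
k = 442 (k = (1217 - 1*794) - 1*(-19) = (1217 - 794) + 19 = 423 + 19 = 442)
w = -3620 (w = -3 - 1*3617 = -3 - 3617 = -3620)
1/(w + k) = 1/(-3620 + 442) = 1/(-3178) = -1/3178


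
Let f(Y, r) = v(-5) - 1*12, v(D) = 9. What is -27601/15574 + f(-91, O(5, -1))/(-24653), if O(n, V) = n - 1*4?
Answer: -680400731/383945822 ≈ -1.7721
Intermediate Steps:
O(n, V) = -4 + n (O(n, V) = n - 4 = -4 + n)
f(Y, r) = -3 (f(Y, r) = 9 - 1*12 = 9 - 12 = -3)
-27601/15574 + f(-91, O(5, -1))/(-24653) = -27601/15574 - 3/(-24653) = -27601*1/15574 - 3*(-1/24653) = -27601/15574 + 3/24653 = -680400731/383945822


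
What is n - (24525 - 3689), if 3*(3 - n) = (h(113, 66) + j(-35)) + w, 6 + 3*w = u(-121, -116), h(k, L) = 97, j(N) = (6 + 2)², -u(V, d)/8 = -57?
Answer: -62810/3 ≈ -20937.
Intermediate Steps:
u(V, d) = 456 (u(V, d) = -8*(-57) = 456)
j(N) = 64 (j(N) = 8² = 64)
w = 150 (w = -2 + (⅓)*456 = -2 + 152 = 150)
n = -302/3 (n = 3 - ((97 + 64) + 150)/3 = 3 - (161 + 150)/3 = 3 - ⅓*311 = 3 - 311/3 = -302/3 ≈ -100.67)
n - (24525 - 3689) = -302/3 - (24525 - 3689) = -302/3 - 1*20836 = -302/3 - 20836 = -62810/3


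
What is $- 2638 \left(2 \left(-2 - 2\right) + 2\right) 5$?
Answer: $79140$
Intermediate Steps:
$- 2638 \left(2 \left(-2 - 2\right) + 2\right) 5 = - 2638 \left(2 \left(-4\right) + 2\right) 5 = - 2638 \left(-8 + 2\right) 5 = - 2638 \left(\left(-6\right) 5\right) = \left(-2638\right) \left(-30\right) = 79140$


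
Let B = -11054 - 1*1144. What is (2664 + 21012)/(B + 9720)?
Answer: -3946/413 ≈ -9.5545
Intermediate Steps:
B = -12198 (B = -11054 - 1144 = -12198)
(2664 + 21012)/(B + 9720) = (2664 + 21012)/(-12198 + 9720) = 23676/(-2478) = 23676*(-1/2478) = -3946/413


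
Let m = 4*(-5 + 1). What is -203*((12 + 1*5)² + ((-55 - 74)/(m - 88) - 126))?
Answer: -3467443/104 ≈ -33341.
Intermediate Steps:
m = -16 (m = 4*(-4) = -16)
-203*((12 + 1*5)² + ((-55 - 74)/(m - 88) - 126)) = -203*((12 + 1*5)² + ((-55 - 74)/(-16 - 88) - 126)) = -203*((12 + 5)² + (-129/(-104) - 126)) = -203*(17² + (-129*(-1/104) - 126)) = -203*(289 + (129/104 - 126)) = -203*(289 - 12975/104) = -203*17081/104 = -3467443/104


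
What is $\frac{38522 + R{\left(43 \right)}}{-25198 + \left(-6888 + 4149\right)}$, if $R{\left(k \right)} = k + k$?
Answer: $- \frac{38608}{27937} \approx -1.382$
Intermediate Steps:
$R{\left(k \right)} = 2 k$
$\frac{38522 + R{\left(43 \right)}}{-25198 + \left(-6888 + 4149\right)} = \frac{38522 + 2 \cdot 43}{-25198 + \left(-6888 + 4149\right)} = \frac{38522 + 86}{-25198 - 2739} = \frac{38608}{-27937} = 38608 \left(- \frac{1}{27937}\right) = - \frac{38608}{27937}$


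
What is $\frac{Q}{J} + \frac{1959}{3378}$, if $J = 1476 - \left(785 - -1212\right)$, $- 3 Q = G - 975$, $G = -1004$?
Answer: $- \frac{1207715}{1759938} \approx -0.68623$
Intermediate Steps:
$Q = \frac{1979}{3}$ ($Q = - \frac{-1004 - 975}{3} = \left(- \frac{1}{3}\right) \left(-1979\right) = \frac{1979}{3} \approx 659.67$)
$J = -521$ ($J = 1476 - \left(785 + 1212\right) = 1476 - 1997 = -521$)
$\frac{Q}{J} + \frac{1959}{3378} = \frac{1979}{3 \left(-521\right)} + \frac{1959}{3378} = \frac{1979}{3} \left(- \frac{1}{521}\right) + 1959 \cdot \frac{1}{3378} = - \frac{1979}{1563} + \frac{653}{1126} = - \frac{1207715}{1759938}$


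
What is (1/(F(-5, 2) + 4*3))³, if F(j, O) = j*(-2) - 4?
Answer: 1/5832 ≈ 0.00017147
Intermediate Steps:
F(j, O) = -4 - 2*j (F(j, O) = -2*j - 4 = -4 - 2*j)
(1/(F(-5, 2) + 4*3))³ = (1/((-4 - 2*(-5)) + 4*3))³ = (1/((-4 + 10) + 12))³ = (1/(6 + 12))³ = (1/18)³ = 1/5832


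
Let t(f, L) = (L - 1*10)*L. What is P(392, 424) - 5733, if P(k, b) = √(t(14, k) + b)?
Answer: -5733 + 2*√37542 ≈ -5345.5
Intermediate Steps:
t(f, L) = L*(-10 + L) (t(f, L) = (L - 10)*L = (-10 + L)*L = L*(-10 + L))
P(k, b) = √(b + k*(-10 + k)) (P(k, b) = √(k*(-10 + k) + b) = √(b + k*(-10 + k)))
P(392, 424) - 5733 = √(424 + 392*(-10 + 392)) - 5733 = √(424 + 392*382) - 5733 = √(424 + 149744) - 5733 = √150168 - 5733 = 2*√37542 - 5733 = -5733 + 2*√37542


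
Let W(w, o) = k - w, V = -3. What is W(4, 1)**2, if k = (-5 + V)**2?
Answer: 3600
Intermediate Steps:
k = 64 (k = (-5 - 3)**2 = (-8)**2 = 64)
W(w, o) = 64 - w
W(4, 1)**2 = (64 - 1*4)**2 = (64 - 4)**2 = 60**2 = 3600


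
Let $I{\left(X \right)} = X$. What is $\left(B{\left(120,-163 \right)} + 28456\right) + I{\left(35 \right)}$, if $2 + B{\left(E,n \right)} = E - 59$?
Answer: $28550$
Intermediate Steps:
$B{\left(E,n \right)} = -61 + E$ ($B{\left(E,n \right)} = -2 + \left(E - 59\right) = -2 + \left(-59 + E\right) = -61 + E$)
$\left(B{\left(120,-163 \right)} + 28456\right) + I{\left(35 \right)} = \left(\left(-61 + 120\right) + 28456\right) + 35 = \left(59 + 28456\right) + 35 = 28515 + 35 = 28550$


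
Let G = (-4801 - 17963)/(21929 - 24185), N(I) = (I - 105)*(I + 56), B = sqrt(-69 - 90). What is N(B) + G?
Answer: -1133435/188 - 49*I*sqrt(159) ≈ -6028.9 - 617.87*I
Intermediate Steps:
B = I*sqrt(159) (B = sqrt(-159) = I*sqrt(159) ≈ 12.61*I)
N(I) = (-105 + I)*(56 + I)
G = 1897/188 (G = -22764/(-2256) = -22764*(-1/2256) = 1897/188 ≈ 10.090)
N(B) + G = (-5880 + (I*sqrt(159))**2 - 49*I*sqrt(159)) + 1897/188 = (-5880 - 159 - 49*I*sqrt(159)) + 1897/188 = (-6039 - 49*I*sqrt(159)) + 1897/188 = -1133435/188 - 49*I*sqrt(159)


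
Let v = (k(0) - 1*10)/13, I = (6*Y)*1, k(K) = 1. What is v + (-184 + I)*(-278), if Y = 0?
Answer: 664967/13 ≈ 51151.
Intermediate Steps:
I = 0 (I = (6*0)*1 = 0*1 = 0)
v = -9/13 (v = (1 - 1*10)/13 = (1 - 10)/13 = (1/13)*(-9) = -9/13 ≈ -0.69231)
v + (-184 + I)*(-278) = -9/13 + (-184 + 0)*(-278) = -9/13 - 184*(-278) = -9/13 + 51152 = 664967/13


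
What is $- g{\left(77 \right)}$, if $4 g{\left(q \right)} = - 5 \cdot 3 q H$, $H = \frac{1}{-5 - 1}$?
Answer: $- \frac{385}{8} \approx -48.125$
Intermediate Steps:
$H = - \frac{1}{6}$ ($H = \frac{1}{-6} = - \frac{1}{6} \approx -0.16667$)
$g{\left(q \right)} = \frac{5 q}{8}$ ($g{\left(q \right)} = \frac{- 5 \cdot 3 q \left(- \frac{1}{6}\right)}{4} = \frac{- 15 q \left(- \frac{1}{6}\right)}{4} = \frac{\frac{5}{2} q}{4} = \frac{5 q}{8}$)
$- g{\left(77 \right)} = - \frac{5 \cdot 77}{8} = \left(-1\right) \frac{385}{8} = - \frac{385}{8}$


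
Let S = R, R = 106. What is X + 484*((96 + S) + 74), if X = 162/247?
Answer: 32995410/247 ≈ 1.3358e+5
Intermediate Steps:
X = 162/247 (X = 162*(1/247) = 162/247 ≈ 0.65587)
S = 106
X + 484*((96 + S) + 74) = 162/247 + 484*((96 + 106) + 74) = 162/247 + 484*(202 + 74) = 162/247 + 484*276 = 162/247 + 133584 = 32995410/247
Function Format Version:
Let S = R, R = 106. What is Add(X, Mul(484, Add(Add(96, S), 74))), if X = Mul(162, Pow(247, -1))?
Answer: Rational(32995410, 247) ≈ 1.3358e+5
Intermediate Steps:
X = Rational(162, 247) (X = Mul(162, Rational(1, 247)) = Rational(162, 247) ≈ 0.65587)
S = 106
Add(X, Mul(484, Add(Add(96, S), 74))) = Add(Rational(162, 247), Mul(484, Add(Add(96, 106), 74))) = Add(Rational(162, 247), Mul(484, Add(202, 74))) = Add(Rational(162, 247), Mul(484, 276)) = Add(Rational(162, 247), 133584) = Rational(32995410, 247)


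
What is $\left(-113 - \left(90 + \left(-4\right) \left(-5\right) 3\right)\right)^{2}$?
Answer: $69169$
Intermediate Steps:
$\left(-113 - \left(90 + \left(-4\right) \left(-5\right) 3\right)\right)^{2} = \left(-113 - \left(90 + 20 \cdot 3\right)\right)^{2} = \left(-113 - 150\right)^{2} = \left(-263\right)^{2} = 69169$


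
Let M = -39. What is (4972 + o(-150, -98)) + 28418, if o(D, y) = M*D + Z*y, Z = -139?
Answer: 52862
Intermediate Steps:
o(D, y) = -139*y - 39*D (o(D, y) = -39*D - 139*y = -139*y - 39*D)
(4972 + o(-150, -98)) + 28418 = (4972 + (-139*(-98) - 39*(-150))) + 28418 = (4972 + (13622 + 5850)) + 28418 = (4972 + 19472) + 28418 = 24444 + 28418 = 52862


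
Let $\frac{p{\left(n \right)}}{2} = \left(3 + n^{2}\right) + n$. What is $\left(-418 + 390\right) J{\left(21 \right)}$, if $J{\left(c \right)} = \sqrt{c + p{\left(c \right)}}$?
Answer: $- 28 \sqrt{951} \approx -863.47$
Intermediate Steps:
$p{\left(n \right)} = 6 + 2 n + 2 n^{2}$ ($p{\left(n \right)} = 2 \left(\left(3 + n^{2}\right) + n\right) = 2 \left(3 + n + n^{2}\right) = 6 + 2 n + 2 n^{2}$)
$J{\left(c \right)} = \sqrt{6 + 2 c^{2} + 3 c}$ ($J{\left(c \right)} = \sqrt{c + \left(6 + 2 c + 2 c^{2}\right)} = \sqrt{6 + 2 c^{2} + 3 c}$)
$\left(-418 + 390\right) J{\left(21 \right)} = \left(-418 + 390\right) \sqrt{6 + 2 \cdot 21^{2} + 3 \cdot 21} = - 28 \sqrt{6 + 2 \cdot 441 + 63} = - 28 \sqrt{6 + 882 + 63} = - 28 \sqrt{951}$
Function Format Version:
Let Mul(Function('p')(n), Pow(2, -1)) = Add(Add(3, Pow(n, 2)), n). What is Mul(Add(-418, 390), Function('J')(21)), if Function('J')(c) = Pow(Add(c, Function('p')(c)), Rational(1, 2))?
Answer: Mul(-28, Pow(951, Rational(1, 2))) ≈ -863.47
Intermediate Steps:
Function('p')(n) = Add(6, Mul(2, n), Mul(2, Pow(n, 2))) (Function('p')(n) = Mul(2, Add(Add(3, Pow(n, 2)), n)) = Mul(2, Add(3, n, Pow(n, 2))) = Add(6, Mul(2, n), Mul(2, Pow(n, 2))))
Function('J')(c) = Pow(Add(6, Mul(2, Pow(c, 2)), Mul(3, c)), Rational(1, 2)) (Function('J')(c) = Pow(Add(c, Add(6, Mul(2, c), Mul(2, Pow(c, 2)))), Rational(1, 2)) = Pow(Add(6, Mul(2, Pow(c, 2)), Mul(3, c)), Rational(1, 2)))
Mul(Add(-418, 390), Function('J')(21)) = Mul(Add(-418, 390), Pow(Add(6, Mul(2, Pow(21, 2)), Mul(3, 21)), Rational(1, 2))) = Mul(-28, Pow(Add(6, Mul(2, 441), 63), Rational(1, 2))) = Mul(-28, Pow(Add(6, 882, 63), Rational(1, 2))) = Mul(-28, Pow(951, Rational(1, 2)))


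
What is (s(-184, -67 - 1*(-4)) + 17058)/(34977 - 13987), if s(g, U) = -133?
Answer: 3385/4198 ≈ 0.80634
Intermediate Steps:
(s(-184, -67 - 1*(-4)) + 17058)/(34977 - 13987) = (-133 + 17058)/(34977 - 13987) = 16925/20990 = 16925*(1/20990) = 3385/4198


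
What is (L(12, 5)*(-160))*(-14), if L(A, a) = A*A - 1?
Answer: 320320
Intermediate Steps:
L(A, a) = -1 + A**2 (L(A, a) = A**2 - 1 = -1 + A**2)
(L(12, 5)*(-160))*(-14) = ((-1 + 12**2)*(-160))*(-14) = ((-1 + 144)*(-160))*(-14) = (143*(-160))*(-14) = -22880*(-14) = 320320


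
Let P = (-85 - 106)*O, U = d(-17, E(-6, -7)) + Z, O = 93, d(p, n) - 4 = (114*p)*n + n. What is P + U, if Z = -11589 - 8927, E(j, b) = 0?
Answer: -38275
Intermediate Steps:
d(p, n) = 4 + n + 114*n*p (d(p, n) = 4 + ((114*p)*n + n) = 4 + (114*n*p + n) = 4 + (n + 114*n*p) = 4 + n + 114*n*p)
Z = -20516
U = -20512 (U = (4 + 0 + 114*0*(-17)) - 20516 = (4 + 0 + 0) - 20516 = 4 - 20516 = -20512)
P = -17763 (P = (-85 - 106)*93 = -191*93 = -17763)
P + U = -17763 - 20512 = -38275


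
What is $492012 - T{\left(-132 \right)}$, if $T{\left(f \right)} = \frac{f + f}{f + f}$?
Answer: $492011$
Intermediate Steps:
$T{\left(f \right)} = 1$ ($T{\left(f \right)} = \frac{2 f}{2 f} = 2 f \frac{1}{2 f} = 1$)
$492012 - T{\left(-132 \right)} = 492012 - 1 = 492011$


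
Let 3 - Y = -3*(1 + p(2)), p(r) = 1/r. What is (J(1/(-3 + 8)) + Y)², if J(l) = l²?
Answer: 142129/2500 ≈ 56.852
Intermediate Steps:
p(r) = 1/r
Y = 15/2 (Y = 3 - (-3)*(1 + 1/2) = 3 - (-3)*(1 + ½) = 3 - (-3)*3/2 = 3 - 1*(-9/2) = 3 + 9/2 = 15/2 ≈ 7.5000)
(J(1/(-3 + 8)) + Y)² = ((1/(-3 + 8))² + 15/2)² = ((1/5)² + 15/2)² = ((⅕)² + 15/2)² = (1/25 + 15/2)² = (377/50)² = 142129/2500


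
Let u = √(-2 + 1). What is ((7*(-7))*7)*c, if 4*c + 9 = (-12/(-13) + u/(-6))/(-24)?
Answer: 80605/104 - 343*I/576 ≈ 775.05 - 0.59549*I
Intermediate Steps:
u = I (u = √(-1) = I ≈ 1.0*I)
c = -235/104 + I/576 (c = -9/4 + ((-12/(-13) + I/(-6))/(-24))/4 = -9/4 + ((-12*(-1/13) + I*(-⅙))*(-1/24))/4 = -9/4 + ((12/13 - I/6)*(-1/24))/4 = -9/4 + (-1/26 + I/144)/4 = -9/4 + (-1/104 + I/576) = -235/104 + I/576 ≈ -2.2596 + 0.0017361*I)
((7*(-7))*7)*c = ((7*(-7))*7)*(-235/104 + I/576) = (-49*7)*(-235/104 + I/576) = -343*(-235/104 + I/576) = 80605/104 - 343*I/576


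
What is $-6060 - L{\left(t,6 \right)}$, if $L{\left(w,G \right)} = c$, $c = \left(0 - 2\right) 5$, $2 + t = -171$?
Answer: $-6050$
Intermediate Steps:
$t = -173$ ($t = -2 - 171 = -173$)
$c = -10$ ($c = \left(-2\right) 5 = -10$)
$L{\left(w,G \right)} = -10$
$-6060 - L{\left(t,6 \right)} = -6060 - -10 = -6060 + 10 = -6050$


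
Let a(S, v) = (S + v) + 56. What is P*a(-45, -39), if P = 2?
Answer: -56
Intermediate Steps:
a(S, v) = 56 + S + v
P*a(-45, -39) = 2*(56 - 45 - 39) = 2*(-28) = -56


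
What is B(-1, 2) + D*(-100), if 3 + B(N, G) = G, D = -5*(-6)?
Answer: -3001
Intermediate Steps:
D = 30
B(N, G) = -3 + G
B(-1, 2) + D*(-100) = (-3 + 2) + 30*(-100) = -1 - 3000 = -3001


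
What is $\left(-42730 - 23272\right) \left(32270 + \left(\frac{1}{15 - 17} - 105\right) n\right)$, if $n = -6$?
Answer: $-2171663806$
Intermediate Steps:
$\left(-42730 - 23272\right) \left(32270 + \left(\frac{1}{15 - 17} - 105\right) n\right) = \left(-42730 - 23272\right) \left(32270 + \left(\frac{1}{15 - 17} - 105\right) \left(-6\right)\right) = - 66002 \left(32270 + \left(\frac{1}{-2} - 105\right) \left(-6\right)\right) = - 66002 \left(32270 + \left(- \frac{1}{2} - 105\right) \left(-6\right)\right) = - 66002 \left(32270 - -633\right) = - 66002 \left(32270 + 633\right) = \left(-66002\right) 32903 = -2171663806$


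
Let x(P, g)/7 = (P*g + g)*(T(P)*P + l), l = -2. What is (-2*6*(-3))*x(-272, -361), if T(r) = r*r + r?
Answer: -494292676360392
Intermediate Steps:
T(r) = r + r² (T(r) = r² + r = r + r²)
x(P, g) = 7*(-2 + P²*(1 + P))*(g + P*g) (x(P, g) = 7*((P*g + g)*((P*(1 + P))*P - 2)) = 7*((g + P*g)*(P²*(1 + P) - 2)) = 7*((g + P*g)*(-2 + P²*(1 + P))) = 7*((-2 + P²*(1 + P))*(g + P*g)) = 7*(-2 + P²*(1 + P))*(g + P*g))
(-2*6*(-3))*x(-272, -361) = (-2*6*(-3))*(7*(-361)*(-2 + (-272)² + (-272)⁴ - 2*(-272) + 2*(-272)³)) = (-12*(-3))*(7*(-361)*(-2 + 73984 + 5473632256 + 544 + 2*(-20123648))) = 36*(7*(-361)*(-2 + 73984 + 5473632256 + 544 - 40247296)) = 36*(7*(-361)*5433459486) = 36*(-13730352121122) = -494292676360392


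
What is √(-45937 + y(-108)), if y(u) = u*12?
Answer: I*√47233 ≈ 217.33*I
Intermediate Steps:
y(u) = 12*u
√(-45937 + y(-108)) = √(-45937 + 12*(-108)) = √(-45937 - 1296) = √(-47233) = I*√47233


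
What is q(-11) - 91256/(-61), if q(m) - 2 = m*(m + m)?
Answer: 1740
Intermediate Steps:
q(m) = 2 + 2*m² (q(m) = 2 + m*(m + m) = 2 + m*(2*m) = 2 + 2*m²)
q(-11) - 91256/(-61) = (2 + 2*(-11)²) - 91256/(-61) = (2 + 2*121) - 91256*(-1)/61 = (2 + 242) - 488*(-187/61) = 244 + 1496 = 1740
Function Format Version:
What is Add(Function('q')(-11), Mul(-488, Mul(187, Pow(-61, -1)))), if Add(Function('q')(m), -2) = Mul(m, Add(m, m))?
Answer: 1740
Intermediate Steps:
Function('q')(m) = Add(2, Mul(2, Pow(m, 2))) (Function('q')(m) = Add(2, Mul(m, Add(m, m))) = Add(2, Mul(m, Mul(2, m))) = Add(2, Mul(2, Pow(m, 2))))
Add(Function('q')(-11), Mul(-488, Mul(187, Pow(-61, -1)))) = Add(Add(2, Mul(2, Pow(-11, 2))), Mul(-488, Mul(187, Pow(-61, -1)))) = Add(Add(2, Mul(2, 121)), Mul(-488, Mul(187, Rational(-1, 61)))) = Add(Add(2, 242), Mul(-488, Rational(-187, 61))) = Add(244, 1496) = 1740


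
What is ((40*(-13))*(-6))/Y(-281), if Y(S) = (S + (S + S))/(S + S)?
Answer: 2080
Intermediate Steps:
Y(S) = 3/2 (Y(S) = (S + 2*S)/((2*S)) = (3*S)*(1/(2*S)) = 3/2)
((40*(-13))*(-6))/Y(-281) = ((40*(-13))*(-6))/(3/2) = -520*(-6)*(⅔) = 3120*(⅔) = 2080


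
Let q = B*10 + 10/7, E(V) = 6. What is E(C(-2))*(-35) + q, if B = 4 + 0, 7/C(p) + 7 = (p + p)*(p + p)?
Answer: -1180/7 ≈ -168.57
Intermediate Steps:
C(p) = 7/(-7 + 4*p**2) (C(p) = 7/(-7 + (p + p)*(p + p)) = 7/(-7 + (2*p)*(2*p)) = 7/(-7 + 4*p**2))
B = 4
q = 290/7 (q = 4*10 + 10/7 = 40 + 10*(1/7) = 40 + 10/7 = 290/7 ≈ 41.429)
E(C(-2))*(-35) + q = 6*(-35) + 290/7 = -210 + 290/7 = -1180/7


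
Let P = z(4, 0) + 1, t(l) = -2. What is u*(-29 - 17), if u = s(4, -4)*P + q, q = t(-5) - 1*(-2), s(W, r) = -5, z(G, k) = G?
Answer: 1150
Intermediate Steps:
P = 5 (P = 4 + 1 = 5)
q = 0 (q = -2 - 1*(-2) = -2 + 2 = 0)
u = -25 (u = -5*5 + 0 = -25 + 0 = -25)
u*(-29 - 17) = -25*(-29 - 17) = -25*(-46) = 1150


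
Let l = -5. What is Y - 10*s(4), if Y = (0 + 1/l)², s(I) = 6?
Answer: -1499/25 ≈ -59.960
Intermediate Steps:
Y = 1/25 (Y = (0 + 1/(-5))² = (0 - ⅕)² = (-⅕)² = 1/25 ≈ 0.040000)
Y - 10*s(4) = 1/25 - 10*6 = 1/25 - 60 = -1499/25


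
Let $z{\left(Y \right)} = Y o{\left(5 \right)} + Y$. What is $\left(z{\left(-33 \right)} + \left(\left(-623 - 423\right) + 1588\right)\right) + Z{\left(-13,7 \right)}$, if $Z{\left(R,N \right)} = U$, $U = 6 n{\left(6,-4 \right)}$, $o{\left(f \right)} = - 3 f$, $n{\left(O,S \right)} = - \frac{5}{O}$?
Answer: $999$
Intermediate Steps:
$U = -5$ ($U = 6 \left(- \frac{5}{6}\right) = -5$)
$Z{\left(R,N \right)} = -5$
$z{\left(Y \right)} = - 14 Y$ ($z{\left(Y \right)} = Y \left(\left(-3\right) 5\right) + Y = Y \left(-15\right) + Y = - 15 Y + Y = - 14 Y$)
$\left(z{\left(-33 \right)} + \left(\left(-623 - 423\right) + 1588\right)\right) + Z{\left(-13,7 \right)} = \left(\left(-14\right) \left(-33\right) + \left(\left(-623 - 423\right) + 1588\right)\right) - 5 = \left(462 + \left(-1046 + 1588\right)\right) - 5 = \left(462 + 542\right) - 5 = 1004 - 5 = 999$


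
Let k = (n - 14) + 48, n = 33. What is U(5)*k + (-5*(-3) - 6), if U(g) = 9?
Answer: 612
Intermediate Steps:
k = 67 (k = (33 - 14) + 48 = 19 + 48 = 67)
U(5)*k + (-5*(-3) - 6) = 9*67 + (-5*(-3) - 6) = 603 + (15 - 6) = 603 + 9 = 612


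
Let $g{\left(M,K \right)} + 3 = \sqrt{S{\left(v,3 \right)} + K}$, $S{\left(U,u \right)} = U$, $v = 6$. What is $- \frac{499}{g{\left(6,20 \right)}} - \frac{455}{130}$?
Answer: $- \frac{3113}{34} - \frac{499 \sqrt{26}}{17} \approx -241.23$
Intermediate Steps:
$g{\left(M,K \right)} = -3 + \sqrt{6 + K}$
$- \frac{499}{g{\left(6,20 \right)}} - \frac{455}{130} = - \frac{499}{-3 + \sqrt{6 + 20}} - \frac{455}{130} = - \frac{499}{-3 + \sqrt{26}} - \frac{7}{2} = - \frac{7}{2} - \frac{499}{-3 + \sqrt{26}}$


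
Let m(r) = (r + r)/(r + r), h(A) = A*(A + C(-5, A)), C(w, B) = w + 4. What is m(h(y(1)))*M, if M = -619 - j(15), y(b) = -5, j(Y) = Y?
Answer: -634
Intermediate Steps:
C(w, B) = 4 + w
M = -634 (M = -619 - 1*15 = -619 - 15 = -634)
h(A) = A*(-1 + A) (h(A) = A*(A + (4 - 5)) = A*(A - 1) = A*(-1 + A))
m(r) = 1 (m(r) = (2*r)/((2*r)) = (2*r)*(1/(2*r)) = 1)
m(h(y(1)))*M = 1*(-634) = -634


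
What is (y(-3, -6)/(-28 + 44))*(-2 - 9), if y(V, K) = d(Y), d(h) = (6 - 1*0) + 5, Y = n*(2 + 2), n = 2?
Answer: -121/16 ≈ -7.5625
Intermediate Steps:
Y = 8 (Y = 2*(2 + 2) = 2*4 = 8)
d(h) = 11 (d(h) = (6 + 0) + 5 = 6 + 5 = 11)
y(V, K) = 11
(y(-3, -6)/(-28 + 44))*(-2 - 9) = (11/(-28 + 44))*(-2 - 9) = (11/16)*(-11) = -121/16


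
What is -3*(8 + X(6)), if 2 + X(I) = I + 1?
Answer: -39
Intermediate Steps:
X(I) = -1 + I (X(I) = -2 + (I + 1) = -2 + (1 + I) = -1 + I)
-3*(8 + X(6)) = -3*(8 + (-1 + 6)) = -3*(8 + 5) = -3*13 = -39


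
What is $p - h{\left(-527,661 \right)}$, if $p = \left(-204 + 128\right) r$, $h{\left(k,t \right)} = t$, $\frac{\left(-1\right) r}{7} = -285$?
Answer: $-152281$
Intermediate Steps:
$r = 1995$ ($r = \left(-7\right) \left(-285\right) = 1995$)
$p = -151620$ ($p = \left(-204 + 128\right) 1995 = \left(-76\right) 1995 = -151620$)
$p - h{\left(-527,661 \right)} = -151620 - 661 = -152281$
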